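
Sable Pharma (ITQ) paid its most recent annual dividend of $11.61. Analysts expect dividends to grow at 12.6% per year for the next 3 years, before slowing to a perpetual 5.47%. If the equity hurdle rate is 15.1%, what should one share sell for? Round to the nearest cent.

Two-stage DDM. Project D₁…D_3 at 0.126, terminal growth 0.0547, discount at r = 0.151.
D_1 = 13.0729
D_2 = 14.7200
D_3 = 16.5748
Terminal value at t=3: TV = D_4/(r−g) = 17.4814/(0.151−0.0547) = 181.5307
P₀ = 13.0729/(1+0.151)^1 + 14.7200/(1+0.151)^2 + 16.5748/(1+0.151)^3 + 181.5307/(1+0.151)^3 = 152.3873

$152.39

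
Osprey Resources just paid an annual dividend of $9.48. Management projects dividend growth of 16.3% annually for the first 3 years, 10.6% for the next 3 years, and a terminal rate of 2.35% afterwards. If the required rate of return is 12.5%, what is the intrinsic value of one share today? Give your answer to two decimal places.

Three-stage DDM. Project D₁…D_6; terminal Gordon value at t=6 with g = 0.0235; discount at r = 0.125.
D_1 = 11.0252
D_2 = 12.8224
D_3 = 14.9124
D_4 = 16.4931
D_5 = 18.2414
D_6 = 20.1750
TV_6 = 20.6491/(0.125−0.0235) = 203.4392
P₀ = Σ Dₜ/(1+r)ᵗ + TV_6/(1+r)^6 = 161.1264

$161.13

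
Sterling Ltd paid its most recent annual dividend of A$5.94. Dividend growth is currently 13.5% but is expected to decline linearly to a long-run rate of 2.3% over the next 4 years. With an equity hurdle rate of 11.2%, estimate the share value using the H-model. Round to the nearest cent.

A$83.23

H-model: P₀ = D₀[(1+g_L) + H(g_S−g_L)]/(r−g_L), with H = 4/2 = 2.
P₀ = 5.94 × [(1+0.023) + 2×(0.135−0.023)] / (0.112−0.023)
   = 5.94 × 1.2470 / 0.089 = 83.2267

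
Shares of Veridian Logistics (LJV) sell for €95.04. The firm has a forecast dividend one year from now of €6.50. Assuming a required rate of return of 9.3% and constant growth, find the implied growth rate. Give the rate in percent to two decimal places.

From P₀ = D₁/(r − g), the implied growth is g = r − D₁/P₀.
g = 0.093 − 6.50/95.04 = 0.093 − 0.06839 = 0.02461

2.46%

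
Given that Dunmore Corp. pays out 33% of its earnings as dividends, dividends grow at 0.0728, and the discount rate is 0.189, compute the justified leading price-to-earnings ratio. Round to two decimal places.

Justified leading P/E = b/(r−g) = 0.33/(0.189−0.0728) = 2.8399

2.84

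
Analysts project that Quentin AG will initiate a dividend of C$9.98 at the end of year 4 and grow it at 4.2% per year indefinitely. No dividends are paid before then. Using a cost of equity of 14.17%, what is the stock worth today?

Deferred-dividend DDM. At t=3 the remaining stream is a growing perpetuity with first payment D_4 = 9.98.
V_3 = D_4/(r−g) = 9.98/(0.1417−0.042) = 100.1003
P₀ = V_3/(1+r)^3 = 100.1003/(1+0.1417)^3 = 67.2635

C$67.26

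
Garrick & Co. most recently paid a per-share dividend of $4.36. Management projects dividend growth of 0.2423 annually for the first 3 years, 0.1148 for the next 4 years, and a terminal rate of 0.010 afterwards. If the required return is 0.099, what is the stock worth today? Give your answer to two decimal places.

$118.57

Three-stage DDM. Project D₁…D_7; terminal Gordon value at t=7 with g = 0.01; discount at r = 0.099.
D_1 = 5.4164
D_2 = 6.7288
D_3 = 8.3592
D_4 = 9.3189
D_5 = 10.3887
D_6 = 11.5813
D_7 = 12.9108
TV_7 = 13.0399/(0.099−0.01) = 146.5160
P₀ = Σ Dₜ/(1+r)ᵗ + TV_7/(1+r)^7 = 118.5721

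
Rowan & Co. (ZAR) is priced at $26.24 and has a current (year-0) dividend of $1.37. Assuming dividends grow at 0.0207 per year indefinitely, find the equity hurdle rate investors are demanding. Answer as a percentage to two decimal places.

Rearranging the constant-growth DDM: r = D₁/P₀ + g.
D₁ = 1.37 × (1 + 0.0207) = 1.3984.
r = 1.3984 / 26.24 + 0.0207 = 0.05329 + 0.0207 = 0.07399

7.40%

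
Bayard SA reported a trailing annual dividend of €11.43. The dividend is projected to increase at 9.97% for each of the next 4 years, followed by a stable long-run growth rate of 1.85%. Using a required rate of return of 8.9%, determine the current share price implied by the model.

Two-stage DDM. Project D₁…D_4 at 0.0997, terminal growth 0.0185, discount at r = 0.089.
D_1 = 12.5696
D_2 = 13.8228
D_3 = 15.2009
D_4 = 16.7164
Terminal value at t=4: TV = D_5/(r−g) = 17.0257/(0.089−0.0185) = 241.4988
P₀ = 12.5696/(1+0.089)^1 + 13.8228/(1+0.089)^2 + 15.2009/(1+0.089)^3 + 16.7164/(1+0.089)^4 + 241.4988/(1+0.089)^4 = 218.5673

€218.57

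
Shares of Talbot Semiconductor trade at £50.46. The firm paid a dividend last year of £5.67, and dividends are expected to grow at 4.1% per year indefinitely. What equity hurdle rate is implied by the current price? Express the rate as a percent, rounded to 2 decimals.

Rearranging the constant-growth DDM: r = D₁/P₀ + g.
D₁ = 5.67 × (1 + 0.041) = 5.9025.
r = 5.9025 / 50.46 + 0.041 = 0.11697 + 0.041 = 0.15797

15.80%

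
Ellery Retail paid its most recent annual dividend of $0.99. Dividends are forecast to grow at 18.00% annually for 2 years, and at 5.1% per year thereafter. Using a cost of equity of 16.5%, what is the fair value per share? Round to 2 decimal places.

Two-stage DDM. Project D₁…D_2 at 0.18, terminal growth 0.051, discount at r = 0.165.
D_1 = 1.1682
D_2 = 1.3785
Terminal value at t=2: TV = D_3/(r−g) = 1.4488/(0.165−0.051) = 12.7086
P₀ = 1.1682/(1+0.165)^1 + 1.3785/(1+0.165)^2 + 12.7086/(1+0.165)^2 = 11.3821

$11.38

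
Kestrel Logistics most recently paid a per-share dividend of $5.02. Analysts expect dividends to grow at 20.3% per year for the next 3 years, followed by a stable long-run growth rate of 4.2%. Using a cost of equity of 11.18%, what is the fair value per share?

Two-stage DDM. Project D₁…D_3 at 0.203, terminal growth 0.042, discount at r = 0.1118.
D_1 = 6.0391
D_2 = 7.2650
D_3 = 8.7398
Terminal value at t=3: TV = D_4/(r−g) = 9.1069/(0.1118−0.042) = 130.4707
P₀ = 6.0391/(1+0.1118)^1 + 7.2650/(1+0.1118)^2 + 8.7398/(1+0.1118)^3 + 130.4707/(1+0.1118)^3 = 112.6050

$112.61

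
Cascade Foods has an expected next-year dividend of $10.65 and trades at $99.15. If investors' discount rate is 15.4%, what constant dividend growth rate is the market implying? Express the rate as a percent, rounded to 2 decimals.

4.66%

From P₀ = D₁/(r − g), the implied growth is g = r − D₁/P₀.
g = 0.154 − 10.65/99.15 = 0.154 − 0.10741 = 0.04659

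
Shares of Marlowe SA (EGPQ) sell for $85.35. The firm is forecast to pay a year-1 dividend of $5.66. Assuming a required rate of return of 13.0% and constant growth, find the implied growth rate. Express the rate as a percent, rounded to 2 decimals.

From P₀ = D₁/(r − g), the implied growth is g = r − D₁/P₀.
g = 0.13 − 5.66/85.35 = 0.13 − 0.06632 = 0.06368

6.37%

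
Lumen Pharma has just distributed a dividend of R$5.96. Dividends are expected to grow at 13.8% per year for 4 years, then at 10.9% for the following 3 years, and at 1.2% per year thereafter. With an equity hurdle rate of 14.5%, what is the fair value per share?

Three-stage DDM. Project D₁…D_7; terminal Gordon value at t=7 with g = 0.012; discount at r = 0.145.
D_1 = 6.7825
D_2 = 7.7185
D_3 = 8.7836
D_4 = 9.9957
D_5 = 11.0853
D_6 = 12.2936
D_7 = 13.6336
TV_7 = 13.7972/(0.145−0.012) = 103.7382
P₀ = Σ Dₜ/(1+r)ᵗ + TV_7/(1+r)^7 = 80.0572

R$80.06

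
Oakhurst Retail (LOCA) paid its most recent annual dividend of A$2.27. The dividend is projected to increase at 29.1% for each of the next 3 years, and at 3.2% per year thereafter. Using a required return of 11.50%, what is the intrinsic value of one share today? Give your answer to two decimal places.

A$53.01

Two-stage DDM. Project D₁…D_3 at 0.291, terminal growth 0.032, discount at r = 0.115.
D_1 = 2.9306
D_2 = 3.7834
D_3 = 4.8843
Terminal value at t=3: TV = D_4/(r−g) = 5.0406/(0.115−0.032) = 60.7304
P₀ = 2.9306/(1+0.115)^1 + 3.7834/(1+0.115)^2 + 4.8843/(1+0.115)^3 + 60.7304/(1+0.115)^3 = 53.0059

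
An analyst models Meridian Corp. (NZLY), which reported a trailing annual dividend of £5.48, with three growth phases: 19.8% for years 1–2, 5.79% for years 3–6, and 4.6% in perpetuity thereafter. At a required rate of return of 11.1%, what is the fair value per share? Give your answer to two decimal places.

Three-stage DDM. Project D₁…D_6; terminal Gordon value at t=6 with g = 0.046; discount at r = 0.111.
D_1 = 6.5650
D_2 = 7.8649
D_3 = 8.3203
D_4 = 8.8020
D_5 = 9.3117
D_6 = 9.8508
TV_6 = 10.3040/(0.111−0.046) = 158.5225
P₀ = Σ Dₜ/(1+r)ᵗ + TV_6/(1+r)^6 = 119.1610

£119.16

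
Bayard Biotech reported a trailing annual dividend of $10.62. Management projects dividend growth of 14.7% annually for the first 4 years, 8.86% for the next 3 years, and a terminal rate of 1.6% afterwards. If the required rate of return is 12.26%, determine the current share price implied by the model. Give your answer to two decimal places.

$178.09

Three-stage DDM. Project D₁…D_7; terminal Gordon value at t=7 with g = 0.016; discount at r = 0.1226.
D_1 = 12.1811
D_2 = 13.9718
D_3 = 16.0256
D_4 = 18.3814
D_5 = 20.0100
D_6 = 21.7829
D_7 = 23.7128
TV_7 = 24.0922/(0.1226−0.016) = 226.0059
P₀ = Σ Dₜ/(1+r)ᵗ + TV_7/(1+r)^7 = 178.0871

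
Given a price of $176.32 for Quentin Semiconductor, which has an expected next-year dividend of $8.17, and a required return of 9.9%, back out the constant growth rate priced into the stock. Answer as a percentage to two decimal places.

From P₀ = D₁/(r − g), the implied growth is g = r − D₁/P₀.
g = 0.099 − 8.17/176.32 = 0.099 − 0.04634 = 0.05266

5.27%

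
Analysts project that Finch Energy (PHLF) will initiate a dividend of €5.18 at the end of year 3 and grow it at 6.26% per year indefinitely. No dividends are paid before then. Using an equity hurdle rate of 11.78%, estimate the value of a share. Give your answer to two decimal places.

Deferred-dividend DDM. At t=2 the remaining stream is a growing perpetuity with first payment D_3 = 5.18.
V_2 = D_3/(r−g) = 5.18/(0.1178−0.0626) = 93.8406
P₀ = V_2/(1+r)^2 = 93.8406/(1+0.1178)^2 = 75.1039

€75.10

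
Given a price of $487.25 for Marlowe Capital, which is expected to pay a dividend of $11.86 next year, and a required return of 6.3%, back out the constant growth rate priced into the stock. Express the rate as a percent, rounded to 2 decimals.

From P₀ = D₁/(r − g), the implied growth is g = r − D₁/P₀.
g = 0.063 − 11.86/487.25 = 0.063 − 0.02434 = 0.03866

3.87%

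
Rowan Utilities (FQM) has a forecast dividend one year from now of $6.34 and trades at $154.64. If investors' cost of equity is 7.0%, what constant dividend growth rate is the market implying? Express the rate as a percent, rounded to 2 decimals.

2.90%

From P₀ = D₁/(r − g), the implied growth is g = r − D₁/P₀.
g = 0.07 − 6.34/154.64 = 0.07 − 0.04100 = 0.02900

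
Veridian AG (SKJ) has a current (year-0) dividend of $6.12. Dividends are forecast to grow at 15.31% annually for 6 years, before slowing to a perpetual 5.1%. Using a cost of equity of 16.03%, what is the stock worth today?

$92.62

Two-stage DDM. Project D₁…D_6 at 0.1531, terminal growth 0.051, discount at r = 0.1603.
D_1 = 7.0570
D_2 = 8.1374
D_3 = 9.3832
D_4 = 10.8198
D_5 = 12.4763
D_6 = 14.3864
Terminal value at t=6: TV = D_7/(r−g) = 15.1201/(0.1603−0.051) = 138.3362
P₀ = 7.0570/(1+0.1603)^1 + 8.1374/(1+0.1603)^2 + 9.3832/(1+0.1603)^3 + 10.8198/(1+0.1603)^4 + 12.4763/(1+0.1603)^5 + 14.3864/(1+0.1603)^6 + 138.3362/(1+0.1603)^6 = 92.6217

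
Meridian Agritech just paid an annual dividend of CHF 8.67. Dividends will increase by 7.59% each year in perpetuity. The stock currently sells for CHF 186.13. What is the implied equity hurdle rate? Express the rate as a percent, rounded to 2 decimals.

12.60%

Rearranging the constant-growth DDM: r = D₁/P₀ + g.
D₁ = 8.67 × (1 + 0.0759) = 9.3281.
r = 9.3281 / 186.13 + 0.0759 = 0.05012 + 0.0759 = 0.12602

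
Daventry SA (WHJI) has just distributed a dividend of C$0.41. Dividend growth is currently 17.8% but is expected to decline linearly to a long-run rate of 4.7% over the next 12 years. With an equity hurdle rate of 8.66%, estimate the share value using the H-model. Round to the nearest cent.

H-model: P₀ = D₀[(1+g_L) + H(g_S−g_L)]/(r−g_L), with H = 12/2 = 6.
P₀ = 0.41 × [(1+0.047) + 6×(0.178−0.047)] / (0.0866−0.047)
   = 0.41 × 1.8330 / 0.0396 = 18.9780

C$18.98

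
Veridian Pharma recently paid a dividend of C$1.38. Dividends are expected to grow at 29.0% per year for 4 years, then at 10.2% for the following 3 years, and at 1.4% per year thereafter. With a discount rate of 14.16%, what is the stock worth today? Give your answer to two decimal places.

Three-stage DDM. Project D₁…D_7; terminal Gordon value at t=7 with g = 0.014; discount at r = 0.1416.
D_1 = 1.7802
D_2 = 2.2965
D_3 = 2.9624
D_4 = 3.8215
D_5 = 4.2113
D_6 = 4.6409
D_7 = 5.1143
TV_7 = 5.1859/(0.1416−0.014) = 40.6415
P₀ = Σ Dₜ/(1+r)ᵗ + TV_7/(1+r)^7 = 29.9383

C$29.94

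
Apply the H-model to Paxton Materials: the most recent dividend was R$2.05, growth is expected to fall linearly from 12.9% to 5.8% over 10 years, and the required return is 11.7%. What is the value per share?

H-model: P₀ = D₀[(1+g_L) + H(g_S−g_L)]/(r−g_L), with H = 10/2 = 5.
P₀ = 2.05 × [(1+0.058) + 5×(0.129−0.058)] / (0.117−0.058)
   = 2.05 × 1.4130 / 0.059 = 49.0958

R$49.10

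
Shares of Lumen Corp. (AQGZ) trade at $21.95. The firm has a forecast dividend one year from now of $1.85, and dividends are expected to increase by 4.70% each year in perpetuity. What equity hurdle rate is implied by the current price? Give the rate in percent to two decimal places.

13.13%

Rearranging the constant-growth DDM: r = D₁/P₀ + g.
r = 1.8500 / 21.95 + 0.047 = 0.08428 + 0.047 = 0.13128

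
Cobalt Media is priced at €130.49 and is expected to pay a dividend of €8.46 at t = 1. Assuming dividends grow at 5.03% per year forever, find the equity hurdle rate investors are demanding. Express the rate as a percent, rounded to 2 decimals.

Rearranging the constant-growth DDM: r = D₁/P₀ + g.
r = 8.4600 / 130.49 + 0.0503 = 0.06483 + 0.0503 = 0.11513

11.51%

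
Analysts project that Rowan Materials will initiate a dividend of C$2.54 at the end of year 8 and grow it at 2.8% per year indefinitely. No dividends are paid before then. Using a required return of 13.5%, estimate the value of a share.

C$9.78

Deferred-dividend DDM. At t=7 the remaining stream is a growing perpetuity with first payment D_8 = 2.54.
V_7 = D_8/(r−g) = 2.54/(0.135−0.028) = 23.7383
P₀ = V_7/(1+r)^7 = 23.7383/(1+0.135)^7 = 9.7832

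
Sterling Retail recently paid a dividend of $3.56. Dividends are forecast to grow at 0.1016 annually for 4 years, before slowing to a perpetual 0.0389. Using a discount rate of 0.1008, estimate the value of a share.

$74.19

Two-stage DDM. Project D₁…D_4 at 0.1016, terminal growth 0.0389, discount at r = 0.1008.
D_1 = 3.9217
D_2 = 4.3201
D_3 = 4.7591
D_4 = 5.2426
Terminal value at t=4: TV = D_5/(r−g) = 5.4465/(0.1008−0.0389) = 87.9891
P₀ = 3.9217/(1+0.1008)^1 + 4.3201/(1+0.1008)^2 + 4.7591/(1+0.1008)^3 + 5.2426/(1+0.1008)^4 + 87.9891/(1+0.1008)^4 = 74.1891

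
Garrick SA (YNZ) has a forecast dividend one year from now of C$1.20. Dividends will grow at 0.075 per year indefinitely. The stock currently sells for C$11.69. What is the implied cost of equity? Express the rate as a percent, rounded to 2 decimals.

Rearranging the constant-growth DDM: r = D₁/P₀ + g.
r = 1.2000 / 11.69 + 0.075 = 0.10265 + 0.075 = 0.17765

17.77%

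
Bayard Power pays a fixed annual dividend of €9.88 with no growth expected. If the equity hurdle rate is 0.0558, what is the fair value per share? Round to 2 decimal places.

€177.06

Zero-growth DDM (perpetuity): P₀ = D/r = 9.88 / 0.0558 = 177.0609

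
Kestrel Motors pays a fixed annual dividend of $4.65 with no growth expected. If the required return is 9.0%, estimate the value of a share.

Zero-growth DDM (perpetuity): P₀ = D/r = 4.65 / 0.09 = 51.6667

$51.67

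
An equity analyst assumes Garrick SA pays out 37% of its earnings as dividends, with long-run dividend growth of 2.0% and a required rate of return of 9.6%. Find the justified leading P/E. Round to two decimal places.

4.87

Justified leading P/E = b/(r−g) = 0.37/(0.096−0.02) = 4.8684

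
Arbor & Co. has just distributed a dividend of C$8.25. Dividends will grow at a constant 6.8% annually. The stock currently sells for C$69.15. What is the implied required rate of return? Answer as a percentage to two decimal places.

19.54%

Rearranging the constant-growth DDM: r = D₁/P₀ + g.
D₁ = 8.25 × (1 + 0.068) = 8.8110.
r = 8.8110 / 69.15 + 0.068 = 0.12742 + 0.068 = 0.19542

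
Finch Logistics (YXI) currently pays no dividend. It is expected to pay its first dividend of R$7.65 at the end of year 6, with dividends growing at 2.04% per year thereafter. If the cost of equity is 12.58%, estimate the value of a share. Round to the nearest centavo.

Deferred-dividend DDM. At t=5 the remaining stream is a growing perpetuity with first payment D_6 = 7.65.
V_5 = D_6/(r−g) = 7.65/(0.1258−0.0204) = 72.5806
P₀ = V_5/(1+r)^5 = 72.5806/(1+0.1258)^5 = 40.1342

R$40.13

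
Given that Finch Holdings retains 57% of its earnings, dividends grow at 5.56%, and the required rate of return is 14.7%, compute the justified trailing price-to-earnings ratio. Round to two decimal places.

Payout ratio b = 1 − 0.57 = 0.43.
Justified trailing P/E = b(1+g)/(r−g) = 0.43×(1+0.0556)/(0.147−0.0556) = 4.9662

4.97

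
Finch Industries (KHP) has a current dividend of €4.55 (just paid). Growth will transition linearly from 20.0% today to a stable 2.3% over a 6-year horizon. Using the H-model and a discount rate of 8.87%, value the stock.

H-model: P₀ = D₀[(1+g_L) + H(g_S−g_L)]/(r−g_L), with H = 6/2 = 3.
P₀ = 4.55 × [(1+0.023) + 3×(0.2−0.023)] / (0.0887−0.023)
   = 4.55 × 1.5540 / 0.0657 = 107.6210

€107.62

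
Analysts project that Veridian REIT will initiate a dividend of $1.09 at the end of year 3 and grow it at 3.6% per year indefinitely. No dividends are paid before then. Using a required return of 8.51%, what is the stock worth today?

$18.85

Deferred-dividend DDM. At t=2 the remaining stream is a growing perpetuity with first payment D_3 = 1.09.
V_2 = D_3/(r−g) = 1.09/(0.0851−0.036) = 22.1996
P₀ = V_2/(1+r)^2 = 22.1996/(1+0.0851)^2 = 18.8541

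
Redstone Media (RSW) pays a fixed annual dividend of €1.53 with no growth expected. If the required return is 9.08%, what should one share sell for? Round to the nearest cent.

€16.85

Zero-growth DDM (perpetuity): P₀ = D/r = 1.53 / 0.0908 = 16.8502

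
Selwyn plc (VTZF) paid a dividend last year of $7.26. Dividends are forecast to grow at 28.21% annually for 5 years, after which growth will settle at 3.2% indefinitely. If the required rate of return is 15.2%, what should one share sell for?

Two-stage DDM. Project D₁…D_5 at 0.2821, terminal growth 0.032, discount at r = 0.152.
D_1 = 9.3080
D_2 = 11.9338
D_3 = 15.3004
D_4 = 19.6166
D_5 = 25.1505
Terminal value at t=5: TV = D_6/(r−g) = 25.9553/(0.152−0.032) = 216.2941
P₀ = 9.3080/(1+0.152)^1 + 11.9338/(1+0.152)^2 + 15.3004/(1+0.152)^3 + 19.6166/(1+0.152)^4 + 25.1505/(1+0.152)^5 + 216.2941/(1+0.152)^5 = 157.2206

$157.22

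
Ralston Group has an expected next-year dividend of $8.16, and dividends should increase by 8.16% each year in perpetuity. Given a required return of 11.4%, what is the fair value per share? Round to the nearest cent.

Gordon growth model: P₀ = D₁/(r − g), with D₁ = 8.16 given directly.
P₀ = 8.1600 / (0.114 − 0.0816) = 8.1600 / 0.0324 = 251.8519

$251.85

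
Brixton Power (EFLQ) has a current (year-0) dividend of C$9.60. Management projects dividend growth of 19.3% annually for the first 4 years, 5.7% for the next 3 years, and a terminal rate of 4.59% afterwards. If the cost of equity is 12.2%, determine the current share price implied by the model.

Three-stage DDM. Project D₁…D_7; terminal Gordon value at t=7 with g = 0.0459; discount at r = 0.122.
D_1 = 11.4528
D_2 = 13.6632
D_3 = 16.3002
D_4 = 19.4461
D_5 = 20.5546
D_6 = 21.7262
D_7 = 22.9646
TV_7 = 24.0186/(0.122−0.0459) = 315.6192
P₀ = Σ Dₜ/(1+r)ᵗ + TV_7/(1+r)^7 = 218.5784

C$218.58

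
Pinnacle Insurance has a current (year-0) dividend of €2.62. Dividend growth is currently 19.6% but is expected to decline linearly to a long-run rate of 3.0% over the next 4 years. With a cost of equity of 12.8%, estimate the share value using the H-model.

€36.41

H-model: P₀ = D₀[(1+g_L) + H(g_S−g_L)]/(r−g_L), with H = 4/2 = 2.
P₀ = 2.62 × [(1+0.03) + 2×(0.196−0.03)] / (0.128−0.03)
   = 2.62 × 1.3620 / 0.098 = 36.4127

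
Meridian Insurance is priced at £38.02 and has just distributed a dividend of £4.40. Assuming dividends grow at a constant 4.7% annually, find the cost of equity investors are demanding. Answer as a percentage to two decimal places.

Rearranging the constant-growth DDM: r = D₁/P₀ + g.
D₁ = 4.40 × (1 + 0.047) = 4.6068.
r = 4.6068 / 38.02 + 0.047 = 0.12117 + 0.047 = 0.16817

16.82%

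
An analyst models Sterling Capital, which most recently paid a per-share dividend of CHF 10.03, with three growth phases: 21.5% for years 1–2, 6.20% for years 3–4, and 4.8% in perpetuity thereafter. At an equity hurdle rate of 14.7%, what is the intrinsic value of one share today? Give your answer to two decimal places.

CHF 144.08

Three-stage DDM. Project D₁…D_4; terminal Gordon value at t=4 with g = 0.048; discount at r = 0.147.
D_1 = 12.1865
D_2 = 14.8065
D_3 = 15.7245
D_4 = 16.6995
TV_4 = 17.5010/(0.147−0.048) = 176.7782
P₀ = Σ Dₜ/(1+r)ᵗ + TV_4/(1+r)^4 = 144.0830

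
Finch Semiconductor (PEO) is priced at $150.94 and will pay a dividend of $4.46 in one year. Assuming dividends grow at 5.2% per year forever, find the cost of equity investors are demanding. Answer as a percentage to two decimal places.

8.15%

Rearranging the constant-growth DDM: r = D₁/P₀ + g.
r = 4.4600 / 150.94 + 0.052 = 0.02955 + 0.052 = 0.08155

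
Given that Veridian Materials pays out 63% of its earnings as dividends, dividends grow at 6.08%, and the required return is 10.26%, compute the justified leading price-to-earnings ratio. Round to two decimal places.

15.07

Justified leading P/E = b/(r−g) = 0.63/(0.1026−0.0608) = 15.0718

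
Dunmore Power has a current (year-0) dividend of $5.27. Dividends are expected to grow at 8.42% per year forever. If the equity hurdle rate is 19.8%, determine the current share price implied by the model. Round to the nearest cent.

$50.21

Gordon growth model: P₀ = D₁/(r − g). D₁ = 5.27 × (1 + 0.0842) = 5.7137.
P₀ = 5.7137 / (0.198 − 0.0842) = 5.7137 / 0.1138 = 50.2086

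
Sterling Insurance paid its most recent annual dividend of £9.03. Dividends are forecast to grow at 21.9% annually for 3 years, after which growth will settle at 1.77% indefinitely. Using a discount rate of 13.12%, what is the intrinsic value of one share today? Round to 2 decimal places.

Two-stage DDM. Project D₁…D_3 at 0.219, terminal growth 0.0177, discount at r = 0.1312.
D_1 = 11.0076
D_2 = 13.4182
D_3 = 16.3568
Terminal value at t=3: TV = D_4/(r−g) = 16.6463/(0.1312−0.0177) = 146.6637
P₀ = 11.0076/(1+0.1312)^1 + 13.4182/(1+0.1312)^2 + 16.3568/(1+0.1312)^3 + 146.6637/(1+0.1312)^3 = 132.8393

£132.84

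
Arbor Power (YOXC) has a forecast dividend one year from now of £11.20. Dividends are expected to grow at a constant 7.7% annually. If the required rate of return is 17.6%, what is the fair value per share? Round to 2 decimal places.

£113.13

Gordon growth model: P₀ = D₁/(r − g), with D₁ = 11.20 given directly.
P₀ = 11.2000 / (0.176 − 0.077) = 11.2000 / 0.099 = 113.1313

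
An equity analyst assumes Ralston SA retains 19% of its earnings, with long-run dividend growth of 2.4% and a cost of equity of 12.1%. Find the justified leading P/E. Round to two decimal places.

Payout ratio b = 1 − 0.19 = 0.81.
Justified leading P/E = b/(r−g) = 0.81/(0.121−0.024) = 8.3505

8.35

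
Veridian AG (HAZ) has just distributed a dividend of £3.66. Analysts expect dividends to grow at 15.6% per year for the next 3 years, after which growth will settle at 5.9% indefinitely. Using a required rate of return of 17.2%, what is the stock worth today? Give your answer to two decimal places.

Two-stage DDM. Project D₁…D_3 at 0.156, terminal growth 0.059, discount at r = 0.172.
D_1 = 4.2310
D_2 = 4.8910
D_3 = 5.6540
Terminal value at t=3: TV = D_4/(r−g) = 5.9876/(0.172−0.059) = 52.9873
P₀ = 4.2310/(1+0.172)^1 + 4.8910/(1+0.172)^2 + 5.6540/(1+0.172)^3 + 52.9873/(1+0.172)^3 = 43.5976

£43.60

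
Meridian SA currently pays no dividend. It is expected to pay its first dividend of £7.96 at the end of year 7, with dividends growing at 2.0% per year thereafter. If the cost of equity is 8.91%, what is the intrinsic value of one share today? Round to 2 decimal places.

Deferred-dividend DDM. At t=6 the remaining stream is a growing perpetuity with first payment D_7 = 7.96.
V_6 = D_7/(r−g) = 7.96/(0.0891−0.02) = 115.1954
P₀ = V_6/(1+r)^6 = 115.1954/(1+0.0891)^6 = 69.0285

£69.03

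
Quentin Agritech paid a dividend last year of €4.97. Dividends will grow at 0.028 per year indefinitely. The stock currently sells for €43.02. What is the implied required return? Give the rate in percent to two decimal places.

Rearranging the constant-growth DDM: r = D₁/P₀ + g.
D₁ = 4.97 × (1 + 0.028) = 5.1092.
r = 5.1092 / 43.02 + 0.028 = 0.11876 + 0.028 = 0.14676

14.68%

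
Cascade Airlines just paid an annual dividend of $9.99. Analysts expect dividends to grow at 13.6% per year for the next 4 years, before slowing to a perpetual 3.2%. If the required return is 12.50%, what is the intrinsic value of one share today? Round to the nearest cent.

Two-stage DDM. Project D₁…D_4 at 0.136, terminal growth 0.032, discount at r = 0.125.
D_1 = 11.3486
D_2 = 12.8921
D_3 = 14.6454
D_4 = 16.6371
Terminal value at t=4: TV = D_5/(r−g) = 17.1695/(0.125−0.032) = 184.6186
P₀ = 11.3486/(1+0.125)^1 + 12.8921/(1+0.125)^2 + 14.6454/(1+0.125)^3 + 16.6371/(1+0.125)^4 + 184.6186/(1+0.125)^4 = 156.2029

$156.20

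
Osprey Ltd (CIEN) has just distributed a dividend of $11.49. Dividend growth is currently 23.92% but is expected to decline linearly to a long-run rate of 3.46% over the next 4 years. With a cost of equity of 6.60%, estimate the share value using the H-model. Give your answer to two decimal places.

$528.32

H-model: P₀ = D₀[(1+g_L) + H(g_S−g_L)]/(r−g_L), with H = 4/2 = 2.
P₀ = 11.49 × [(1+0.0346) + 2×(0.2392−0.0346)] / (0.066−0.0346)
   = 11.49 × 1.4438 / 0.0314 = 528.3204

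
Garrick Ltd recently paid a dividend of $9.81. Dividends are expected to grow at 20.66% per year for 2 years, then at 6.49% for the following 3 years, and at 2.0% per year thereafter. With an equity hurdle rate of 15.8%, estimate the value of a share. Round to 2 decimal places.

$109.18

Three-stage DDM. Project D₁…D_5; terminal Gordon value at t=5 with g = 0.02; discount at r = 0.158.
D_1 = 11.8367
D_2 = 14.2822
D_3 = 15.2091
D_4 = 16.1962
D_5 = 17.2473
TV_5 = 17.5923/(0.158−0.02) = 127.4803
P₀ = Σ Dₜ/(1+r)ᵗ + TV_5/(1+r)^5 = 109.1777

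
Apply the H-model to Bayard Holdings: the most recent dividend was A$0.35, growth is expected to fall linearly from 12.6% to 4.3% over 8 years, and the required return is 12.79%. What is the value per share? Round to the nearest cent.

H-model: P₀ = D₀[(1+g_L) + H(g_S−g_L)]/(r−g_L), with H = 8/2 = 4.
P₀ = 0.35 × [(1+0.043) + 4×(0.126−0.043)] / (0.1279−0.043)
   = 0.35 × 1.3750 / 0.0849 = 5.6684

A$5.67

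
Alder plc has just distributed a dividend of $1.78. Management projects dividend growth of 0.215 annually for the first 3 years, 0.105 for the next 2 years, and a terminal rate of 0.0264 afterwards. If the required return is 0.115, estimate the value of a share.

$37.11

Three-stage DDM. Project D₁…D_5; terminal Gordon value at t=5 with g = 0.0264; discount at r = 0.115.
D_1 = 2.1627
D_2 = 2.6277
D_3 = 3.1926
D_4 = 3.5279
D_5 = 3.8983
TV_5 = 4.0012/(0.115−0.0264) = 45.1602
P₀ = Σ Dₜ/(1+r)ᵗ + TV_5/(1+r)^5 = 37.1058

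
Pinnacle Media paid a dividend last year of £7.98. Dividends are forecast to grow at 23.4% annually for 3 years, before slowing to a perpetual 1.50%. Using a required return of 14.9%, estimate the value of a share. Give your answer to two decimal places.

Two-stage DDM. Project D₁…D_3 at 0.234, terminal growth 0.015, discount at r = 0.149.
D_1 = 9.8473
D_2 = 12.1516
D_3 = 14.9951
Terminal value at t=3: TV = D_4/(r−g) = 15.2200/(0.149−0.015) = 113.5820
P₀ = 9.8473/(1+0.149)^1 + 12.1516/(1+0.149)^2 + 14.9951/(1+0.149)^3 + 113.5820/(1+0.149)^3 = 102.5371

£102.54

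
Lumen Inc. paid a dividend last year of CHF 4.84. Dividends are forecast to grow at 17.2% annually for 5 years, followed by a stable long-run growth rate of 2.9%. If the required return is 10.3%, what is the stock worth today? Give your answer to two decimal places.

CHF 120.30

Two-stage DDM. Project D₁…D_5 at 0.172, terminal growth 0.029, discount at r = 0.103.
D_1 = 5.6725
D_2 = 6.6481
D_3 = 7.7916
D_4 = 9.1318
D_5 = 10.7025
Terminal value at t=5: TV = D_6/(r−g) = 11.0128/(0.103−0.029) = 148.8220
P₀ = 5.6725/(1+0.103)^1 + 6.6481/(1+0.103)^2 + 7.7916/(1+0.103)^3 + 9.1318/(1+0.103)^4 + 10.7025/(1+0.103)^5 + 148.8220/(1+0.103)^5 = 120.2955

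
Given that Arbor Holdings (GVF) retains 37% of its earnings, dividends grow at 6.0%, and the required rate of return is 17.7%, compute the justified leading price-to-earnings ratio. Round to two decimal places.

5.38

Payout ratio b = 1 − 0.37 = 0.63.
Justified leading P/E = b/(r−g) = 0.63/(0.177−0.06) = 5.3846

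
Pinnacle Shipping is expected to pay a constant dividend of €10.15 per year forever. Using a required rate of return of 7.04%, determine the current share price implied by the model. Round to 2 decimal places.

Zero-growth DDM (perpetuity): P₀ = D/r = 10.15 / 0.0704 = 144.1761

€144.18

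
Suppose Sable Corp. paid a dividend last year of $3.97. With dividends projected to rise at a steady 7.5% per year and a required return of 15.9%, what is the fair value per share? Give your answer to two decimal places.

Gordon growth model: P₀ = D₁/(r − g). D₁ = 3.97 × (1 + 0.075) = 4.2678.
P₀ = 4.2678 / (0.159 − 0.075) = 4.2678 / 0.084 = 50.8065

$50.81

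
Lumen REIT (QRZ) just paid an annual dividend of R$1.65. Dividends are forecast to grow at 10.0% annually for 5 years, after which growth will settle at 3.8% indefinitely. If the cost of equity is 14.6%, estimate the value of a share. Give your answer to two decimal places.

R$20.23

Two-stage DDM. Project D₁…D_5 at 0.1, terminal growth 0.038, discount at r = 0.146.
D_1 = 1.8150
D_2 = 1.9965
D_3 = 2.1962
D_4 = 2.4158
D_5 = 2.6573
Terminal value at t=5: TV = D_6/(r−g) = 2.7583/(0.146−0.038) = 25.5400
P₀ = 1.8150/(1+0.146)^1 + 1.9965/(1+0.146)^2 + 2.1962/(1+0.146)^3 + 2.4158/(1+0.146)^4 + 2.6573/(1+0.146)^5 + 25.5400/(1+0.146)^5 = 20.2292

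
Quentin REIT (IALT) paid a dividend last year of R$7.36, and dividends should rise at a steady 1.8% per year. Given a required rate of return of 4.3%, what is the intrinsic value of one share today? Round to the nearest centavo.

Gordon growth model: P₀ = D₁/(r − g). D₁ = 7.36 × (1 + 0.018) = 7.4925.
P₀ = 7.4925 / (0.043 − 0.018) = 7.4925 / 0.025 = 299.6992

R$299.70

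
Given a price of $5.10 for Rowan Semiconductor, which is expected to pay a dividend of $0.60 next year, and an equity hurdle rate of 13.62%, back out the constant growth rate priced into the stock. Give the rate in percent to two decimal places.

From P₀ = D₁/(r − g), the implied growth is g = r − D₁/P₀.
g = 0.1362 − 0.60/5.10 = 0.1362 − 0.11765 = 0.01855

1.86%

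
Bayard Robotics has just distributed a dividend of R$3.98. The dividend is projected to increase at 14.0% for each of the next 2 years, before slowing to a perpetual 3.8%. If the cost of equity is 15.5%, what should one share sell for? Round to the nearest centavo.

Two-stage DDM. Project D₁…D_2 at 0.14, terminal growth 0.038, discount at r = 0.155.
D_1 = 4.5372
D_2 = 5.1724
Terminal value at t=2: TV = D_3/(r−g) = 5.3690/(0.155−0.038) = 45.8885
P₀ = 4.5372/(1+0.155)^1 + 5.1724/(1+0.155)^2 + 45.8885/(1+0.155)^2 = 42.2042

R$42.20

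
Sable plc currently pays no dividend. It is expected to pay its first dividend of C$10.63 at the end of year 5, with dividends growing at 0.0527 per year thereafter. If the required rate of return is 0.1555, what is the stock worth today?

Deferred-dividend DDM. At t=4 the remaining stream is a growing perpetuity with first payment D_5 = 10.63.
V_4 = D_5/(r−g) = 10.63/(0.1555−0.0527) = 103.4047
P₀ = V_4/(1+r)^4 = 103.4047/(1+0.1555)^4 = 58.0043

C$58.00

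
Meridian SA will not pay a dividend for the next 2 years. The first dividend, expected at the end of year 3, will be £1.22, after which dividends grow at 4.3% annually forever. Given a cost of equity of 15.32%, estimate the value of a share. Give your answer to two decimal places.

Deferred-dividend DDM. At t=2 the remaining stream is a growing perpetuity with first payment D_3 = 1.22.
V_2 = D_3/(r−g) = 1.22/(0.1532−0.043) = 11.0708
P₀ = V_2/(1+r)^2 = 11.0708/(1+0.1532)^2 = 8.3247

£8.32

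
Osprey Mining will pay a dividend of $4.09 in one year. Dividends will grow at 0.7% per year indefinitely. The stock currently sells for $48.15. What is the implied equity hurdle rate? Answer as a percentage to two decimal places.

9.19%

Rearranging the constant-growth DDM: r = D₁/P₀ + g.
r = 4.0900 / 48.15 + 0.007 = 0.08494 + 0.007 = 0.09194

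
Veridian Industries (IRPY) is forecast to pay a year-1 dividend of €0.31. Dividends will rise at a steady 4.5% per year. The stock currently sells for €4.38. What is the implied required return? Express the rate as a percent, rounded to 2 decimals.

11.58%

Rearranging the constant-growth DDM: r = D₁/P₀ + g.
r = 0.3100 / 4.38 + 0.045 = 0.07078 + 0.045 = 0.11578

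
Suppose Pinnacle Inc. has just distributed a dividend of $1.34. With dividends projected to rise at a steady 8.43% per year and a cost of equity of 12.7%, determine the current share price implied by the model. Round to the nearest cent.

Gordon growth model: P₀ = D₁/(r − g). D₁ = 1.34 × (1 + 0.0843) = 1.4530.
P₀ = 1.4530 / (0.127 − 0.0843) = 1.4530 / 0.0427 = 34.0272

$34.03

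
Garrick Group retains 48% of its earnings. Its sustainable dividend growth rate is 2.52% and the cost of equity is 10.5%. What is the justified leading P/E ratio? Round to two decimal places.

6.52

Payout ratio b = 1 − 0.48 = 0.52.
Justified leading P/E = b/(r−g) = 0.52/(0.105−0.0252) = 6.5163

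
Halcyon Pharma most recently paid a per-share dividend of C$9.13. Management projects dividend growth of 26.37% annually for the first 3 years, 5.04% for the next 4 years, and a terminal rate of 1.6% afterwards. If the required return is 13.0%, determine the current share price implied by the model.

Three-stage DDM. Project D₁…D_7; terminal Gordon value at t=7 with g = 0.016; discount at r = 0.13.
D_1 = 11.5376
D_2 = 14.5800
D_3 = 18.4248
D_4 = 19.3534
D_5 = 20.3288
D_6 = 21.3534
D_7 = 22.4296
TV_7 = 22.7885/(0.13−0.016) = 199.8989
P₀ = Σ Dₜ/(1+r)ᵗ + TV_7/(1+r)^7 = 162.0609

C$162.06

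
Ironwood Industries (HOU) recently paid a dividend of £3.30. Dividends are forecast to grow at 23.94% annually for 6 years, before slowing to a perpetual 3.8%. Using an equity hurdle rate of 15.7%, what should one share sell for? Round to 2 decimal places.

£68.86

Two-stage DDM. Project D₁…D_6 at 0.2394, terminal growth 0.038, discount at r = 0.157.
D_1 = 4.0900
D_2 = 5.0692
D_3 = 6.2827
D_4 = 7.7868
D_5 = 9.6510
D_6 = 11.9614
Terminal value at t=6: TV = D_7/(r−g) = 12.4160/(0.157−0.038) = 104.3358
P₀ = 4.0900/(1+0.157)^1 + 5.0692/(1+0.157)^2 + 6.2827/(1+0.157)^3 + 7.7868/(1+0.157)^4 + 9.6510/(1+0.157)^5 + 11.9614/(1+0.157)^6 + 104.3358/(1+0.157)^6 = 68.8592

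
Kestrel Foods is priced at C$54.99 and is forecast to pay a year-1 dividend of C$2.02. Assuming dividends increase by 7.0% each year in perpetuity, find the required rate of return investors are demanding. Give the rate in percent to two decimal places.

10.67%

Rearranging the constant-growth DDM: r = D₁/P₀ + g.
r = 2.0200 / 54.99 + 0.07 = 0.03673 + 0.07 = 0.10673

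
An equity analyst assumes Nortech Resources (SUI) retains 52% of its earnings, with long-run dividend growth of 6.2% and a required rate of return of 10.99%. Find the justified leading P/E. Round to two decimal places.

10.02

Payout ratio b = 1 − 0.52 = 0.48.
Justified leading P/E = b/(r−g) = 0.48/(0.1099−0.062) = 10.0209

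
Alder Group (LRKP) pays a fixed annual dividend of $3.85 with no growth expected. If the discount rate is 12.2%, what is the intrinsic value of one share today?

$31.56

Zero-growth DDM (perpetuity): P₀ = D/r = 3.85 / 0.122 = 31.5574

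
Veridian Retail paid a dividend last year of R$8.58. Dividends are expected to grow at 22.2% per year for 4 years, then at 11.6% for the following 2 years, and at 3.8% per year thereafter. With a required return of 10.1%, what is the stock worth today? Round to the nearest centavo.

Three-stage DDM. Project D₁…D_6; terminal Gordon value at t=6 with g = 0.038; discount at r = 0.101.
D_1 = 10.4848
D_2 = 12.8124
D_3 = 15.6567
D_4 = 19.1325
D_5 = 21.3519
D_6 = 23.8287
TV_6 = 24.7342/(0.101−0.038) = 392.6063
P₀ = Σ Dₜ/(1+r)ᵗ + TV_6/(1+r)^6 = 291.8303

R$291.83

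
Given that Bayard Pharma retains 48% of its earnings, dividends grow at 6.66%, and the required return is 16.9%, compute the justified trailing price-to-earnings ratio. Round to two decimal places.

Payout ratio b = 1 − 0.48 = 0.52.
Justified trailing P/E = b(1+g)/(r−g) = 0.52×(1+0.0666)/(0.169−0.0666) = 5.4163

5.42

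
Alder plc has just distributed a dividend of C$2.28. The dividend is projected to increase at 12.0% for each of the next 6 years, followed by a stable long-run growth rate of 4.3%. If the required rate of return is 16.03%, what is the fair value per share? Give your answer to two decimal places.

C$28.51

Two-stage DDM. Project D₁…D_6 at 0.12, terminal growth 0.043, discount at r = 0.1603.
D_1 = 2.5536
D_2 = 2.8600
D_3 = 3.2032
D_4 = 3.5876
D_5 = 4.0181
D_6 = 4.5003
Terminal value at t=6: TV = D_7/(r−g) = 4.6938/(0.1603−0.043) = 40.0156
P₀ = 2.5536/(1+0.1603)^1 + 2.8600/(1+0.1603)^2 + 3.2032/(1+0.1603)^3 + 3.5876/(1+0.1603)^4 + 4.0181/(1+0.1603)^5 + 4.5003/(1+0.1603)^6 + 40.0156/(1+0.1603)^6 = 28.5086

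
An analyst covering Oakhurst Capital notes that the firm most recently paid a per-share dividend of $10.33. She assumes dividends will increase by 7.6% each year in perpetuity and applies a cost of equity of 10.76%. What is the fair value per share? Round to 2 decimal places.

Gordon growth model: P₀ = D₁/(r − g). D₁ = 10.33 × (1 + 0.076) = 11.1151.
P₀ = 11.1151 / (0.1076 − 0.076) = 11.1151 / 0.0316 = 351.7430

$351.74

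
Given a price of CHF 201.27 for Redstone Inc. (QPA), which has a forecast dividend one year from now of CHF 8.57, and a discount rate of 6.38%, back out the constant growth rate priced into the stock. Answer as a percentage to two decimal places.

2.12%

From P₀ = D₁/(r − g), the implied growth is g = r − D₁/P₀.
g = 0.0638 − 8.57/201.27 = 0.0638 − 0.04258 = 0.02122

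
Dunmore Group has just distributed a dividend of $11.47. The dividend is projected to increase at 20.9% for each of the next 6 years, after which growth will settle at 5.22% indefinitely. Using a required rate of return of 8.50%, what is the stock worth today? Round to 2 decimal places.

Two-stage DDM. Project D₁…D_6 at 0.209, terminal growth 0.0522, discount at r = 0.085.
D_1 = 13.8672
D_2 = 16.7655
D_3 = 20.2695
D_4 = 24.5058
D_5 = 29.6275
D_6 = 35.8196
Terminal value at t=6: TV = D_7/(r−g) = 37.6894/(0.085−0.0522) = 1149.0679
P₀ = 13.8672/(1+0.085)^1 + 16.7655/(1+0.085)^2 + 20.2695/(1+0.085)^3 + 24.5058/(1+0.085)^4 + 29.6275/(1+0.085)^5 + 35.8196/(1+0.085)^6 + 1149.0679/(1+0.085)^6 = 806.5489

$806.55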